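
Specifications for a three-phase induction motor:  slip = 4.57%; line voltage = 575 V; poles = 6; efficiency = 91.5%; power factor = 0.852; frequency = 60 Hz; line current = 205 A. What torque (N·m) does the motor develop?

P_in = √3·V·I·cosφ = 1.732 × 575 × 205 × 0.852 = 173944 W
P_out = η·P_in = 0.915 × 173944 = 159159 W
n_s = 120×60/6 = 1200 rpm; n = 1200×(1−0.0457) = 1145 rpm
ω = 2π×1145/60 = 119.9 rad/s
τ = P_out/ω = 159159/119.9 = 1330 N·m

1330 N·m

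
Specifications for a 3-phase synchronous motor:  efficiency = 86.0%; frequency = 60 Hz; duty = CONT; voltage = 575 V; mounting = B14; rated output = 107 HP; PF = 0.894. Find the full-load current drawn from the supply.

104 A

P_out = 107 × 746 = 79822 W
P_in = P_out / η = 79822 / 0.860 = 92816 W
I_L = P_in / (√3·V_L·cosφ) = 92816 / (1.732 × 575 × 0.894) = 104 A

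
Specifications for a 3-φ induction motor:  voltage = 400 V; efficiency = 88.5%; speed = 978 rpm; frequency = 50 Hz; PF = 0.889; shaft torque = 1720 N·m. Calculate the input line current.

ω = 2π×978/60 = 102.4 rad/s; P_out = τω = 1720 × 102.4 = 176128 W
P_in = P_out / η = 176128 / 0.885 = 199015 W
I_L = P_in / (√3·V_L·cosφ) = 199015 / (1.732 × 400 × 0.889) = 323 A

323 A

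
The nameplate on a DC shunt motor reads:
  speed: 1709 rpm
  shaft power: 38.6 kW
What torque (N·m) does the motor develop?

216 N·m

ω = 2π × 1709/60 = 179 rad/s
τ = P/ω = 38600/179 = 216 N·m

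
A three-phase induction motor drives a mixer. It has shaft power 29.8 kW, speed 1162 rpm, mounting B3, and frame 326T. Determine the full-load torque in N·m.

245 N·m

ω = 2π × 1162/60 = 121.7 rad/s
τ = P/ω = 29800/121.7 = 245 N·m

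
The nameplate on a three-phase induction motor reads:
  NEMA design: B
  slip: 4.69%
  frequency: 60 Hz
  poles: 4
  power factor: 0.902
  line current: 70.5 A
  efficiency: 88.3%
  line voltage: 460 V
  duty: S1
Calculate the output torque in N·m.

249 N·m

P_in = √3·V·I·cosφ = 1.732 × 460 × 70.5 × 0.902 = 50664 W
P_out = η·P_in = 0.883 × 50664 = 44736 W
n_s = 120×60/4 = 1800 rpm; n = 1800×(1−0.0469) = 1716 rpm
ω = 2π×1716/60 = 179.7 rad/s
τ = P_out/ω = 44736/179.7 = 249 N·m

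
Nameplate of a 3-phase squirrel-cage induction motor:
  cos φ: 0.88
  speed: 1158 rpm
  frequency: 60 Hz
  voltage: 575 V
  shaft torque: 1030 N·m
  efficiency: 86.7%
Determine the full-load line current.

ω = 2π×1158/60 = 121.3 rad/s; P_out = τω = 1030 × 121.3 = 124939 W
P_in = P_out / η = 124939 / 0.867 = 144105 W
I_L = P_in / (√3·V_L·cosφ) = 144105 / (1.732 × 575 × 0.88) = 164 A

164 A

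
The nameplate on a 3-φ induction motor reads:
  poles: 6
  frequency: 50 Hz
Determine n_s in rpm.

n_s = 120f/p = 120×50/6 = 1000 rpm

1000 rpm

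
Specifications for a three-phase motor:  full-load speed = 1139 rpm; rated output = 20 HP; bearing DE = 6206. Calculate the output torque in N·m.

P_out = 20 × 746 = 14920 W
ω = 2π × 1139/60 = 119.3 rad/s
τ = P_out/ω = 14920/119.3 = 125 N·m

125 N·m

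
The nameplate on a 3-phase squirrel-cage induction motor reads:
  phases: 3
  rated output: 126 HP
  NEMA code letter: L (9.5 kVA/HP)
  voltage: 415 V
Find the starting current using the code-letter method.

S_LR = 9.5 × 126 = 1197 kVA
I_LR = S_LR/(√3·V_L) = 1197000/(1.732×415) = 1670 A

1670 A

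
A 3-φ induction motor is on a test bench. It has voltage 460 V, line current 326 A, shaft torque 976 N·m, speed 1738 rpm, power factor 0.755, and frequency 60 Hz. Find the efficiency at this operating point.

ω = 2π × 1738/60 = 182 rad/s; P_out = τω = 976 × 182 = 177632 W
P_in = √3·V_L·I_L·cosφ = 1.732 × 460 × 326 × 0.755 = 196097 W
η = P_out / P_in = 177632 / 196097 = 0.906 = 90.6%

90.6 %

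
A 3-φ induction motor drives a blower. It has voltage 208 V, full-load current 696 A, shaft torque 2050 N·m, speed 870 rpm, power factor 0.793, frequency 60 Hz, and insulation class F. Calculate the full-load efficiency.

ω = 2π × 870/60 = 91.11 rad/s; P_out = τω = 2050 × 91.11 = 186776 W
P_in = √3·V_L·I_L·cosφ = 1.732 × 208 × 696 × 0.793 = 198835 W
η = P_out / P_in = 186776 / 198835 = 0.939 = 93.9%

93.9 %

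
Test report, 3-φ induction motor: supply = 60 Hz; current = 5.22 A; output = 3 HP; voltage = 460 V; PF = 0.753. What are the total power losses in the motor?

P_in = √3·V·I·cosφ = 1.732×460×5.22×0.753 = 3132 W
P_out = 3×746 = 2238 W
Losses = P_in − P_out = 3132 − 2238 = 894 W

894 W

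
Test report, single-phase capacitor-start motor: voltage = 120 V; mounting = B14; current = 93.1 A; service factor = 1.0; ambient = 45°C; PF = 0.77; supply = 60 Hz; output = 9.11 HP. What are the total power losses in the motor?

1810 W

P_in = V·I·cosφ = 120×93.1×0.77 = 8602 W
P_out = 9.11×746 = 6796 W
Losses = P_in − P_out = 8602 − 6796 = 1806 W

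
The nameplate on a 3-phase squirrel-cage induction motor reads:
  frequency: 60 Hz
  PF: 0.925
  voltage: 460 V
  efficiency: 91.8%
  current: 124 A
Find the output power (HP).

112 HP

P_in = √3·V·I·cosφ = 1.732 × 460 × 124 × 0.925 = 91384 W
P_out = η·P_in = 0.918 × 91384 = 83891 W
= 83891/746 = 112 HP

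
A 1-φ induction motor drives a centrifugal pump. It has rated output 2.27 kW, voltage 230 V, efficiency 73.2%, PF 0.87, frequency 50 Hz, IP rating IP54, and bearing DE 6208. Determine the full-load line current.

15.5 A

P_out = 2.27 kW = 2270 W
P_in = P_out / η = 2270 / 0.732 = 3101 W
I = P_in / (V·cosφ) = 3101 / (230 × 0.87) = 15.5 A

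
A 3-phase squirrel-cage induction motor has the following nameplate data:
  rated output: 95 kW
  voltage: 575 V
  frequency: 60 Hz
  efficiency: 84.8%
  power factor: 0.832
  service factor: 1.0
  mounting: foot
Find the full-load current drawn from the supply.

P_out = 95 kW = 95000 W
P_in = P_out / η = 95000 / 0.848 = 112028 W
I_L = P_in / (√3·V_L·cosφ) = 112028 / (1.732 × 575 × 0.832) = 135 A

135 A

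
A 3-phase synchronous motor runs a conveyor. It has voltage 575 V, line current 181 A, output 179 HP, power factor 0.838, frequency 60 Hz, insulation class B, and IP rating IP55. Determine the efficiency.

88.4 %

P_out = 179 × 746 = 133534 W
P_in = √3·V_L·I_L·cosφ = 1.732 × 575 × 181 × 0.838 = 151056 W
η = P_out / P_in = 133534 / 151056 = 0.884 = 88.4%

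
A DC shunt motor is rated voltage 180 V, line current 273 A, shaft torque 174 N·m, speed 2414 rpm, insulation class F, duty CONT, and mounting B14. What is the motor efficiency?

ω = 2π × 2414/60 = 252.8 rad/s; P_out = τω = 174 × 252.8 = 43987 W
P_in = V·I = 180 × 273 = 49140 W
η = P_out / P_in = 43987 / 49140 = 0.895 = 89.5%

89.5 %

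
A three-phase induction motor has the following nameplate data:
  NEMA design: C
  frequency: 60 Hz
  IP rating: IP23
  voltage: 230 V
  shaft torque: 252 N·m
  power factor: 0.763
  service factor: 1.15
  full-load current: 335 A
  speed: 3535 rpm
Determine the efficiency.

ω = 2π × 3535/60 = 370.2 rad/s; P_out = τω = 252 × 370.2 = 93290 W
P_in = √3·V_L·I_L·cosφ = 1.732 × 230 × 335 × 0.763 = 101823 W
η = P_out / P_in = 93290 / 101823 = 0.916 = 91.6%

91.6 %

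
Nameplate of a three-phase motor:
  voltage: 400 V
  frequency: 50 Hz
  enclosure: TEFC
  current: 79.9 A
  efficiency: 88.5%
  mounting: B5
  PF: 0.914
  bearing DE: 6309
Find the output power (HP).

60 HP

P_in = √3·V·I·cosφ = 1.732 × 400 × 79.9 × 0.914 = 50594 W
P_out = η·P_in = 0.885 × 50594 = 44776 W
= 44776/746 = 60 HP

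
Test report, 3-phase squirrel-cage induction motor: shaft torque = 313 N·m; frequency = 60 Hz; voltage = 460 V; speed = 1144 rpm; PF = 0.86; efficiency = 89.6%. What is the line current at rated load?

61.1 A

ω = 2π×1144/60 = 119.8 rad/s; P_out = τω = 313 × 119.8 = 37497 W
P_in = P_out / η = 37497 / 0.896 = 41849 W
I_L = P_in / (√3·V_L·cosφ) = 41849 / (1.732 × 460 × 0.86) = 61.1 A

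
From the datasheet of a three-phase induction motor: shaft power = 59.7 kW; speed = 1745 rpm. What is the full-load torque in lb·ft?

ω = 2π × 1745/60 = 182.7 rad/s
τ = P/ω = 59700/182.7 = 326.8 N·m
In lb·ft: 326.8/1.356 = 241 lb·ft

241 lb·ft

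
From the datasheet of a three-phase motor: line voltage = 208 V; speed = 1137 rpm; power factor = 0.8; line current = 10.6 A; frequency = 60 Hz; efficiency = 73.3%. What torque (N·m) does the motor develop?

18.8 N·m

P_in = √3·V·I·cosφ = 1.732 × 208 × 10.6 × 0.8 = 3055 W
P_out = η·P_in = 0.733 × 3055 = 2239 W
n = 1137 rpm
ω = 2π×1137/60 = 119.1 rad/s
τ = P_out/ω = 2239/119.1 = 18.8 N·m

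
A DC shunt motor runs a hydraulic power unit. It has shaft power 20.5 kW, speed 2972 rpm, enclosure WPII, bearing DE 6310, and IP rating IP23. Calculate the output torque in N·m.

65.9 N·m

ω = 2π × 2972/60 = 311.2 rad/s
τ = P/ω = 20500/311.2 = 65.9 N·m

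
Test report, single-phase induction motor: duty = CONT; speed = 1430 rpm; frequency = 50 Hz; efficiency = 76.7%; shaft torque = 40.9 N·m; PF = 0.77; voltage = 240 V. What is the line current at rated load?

43.2 A

ω = 2π×1430/60 = 149.7 rad/s; P_out = τω = 40.9 × 149.7 = 6123 W
P_in = P_out / η = 6123 / 0.767 = 7983 W
I = P_in / (V·cosφ) = 7983 / (240 × 0.77) = 43.2 A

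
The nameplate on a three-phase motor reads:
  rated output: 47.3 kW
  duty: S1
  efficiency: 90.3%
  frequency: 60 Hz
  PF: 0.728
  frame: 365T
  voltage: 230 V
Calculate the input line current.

P_out = 47.3 kW = 47300 W
P_in = P_out / η = 47300 / 0.903 = 52381 W
I_L = P_in / (√3·V_L·cosφ) = 52381 / (1.732 × 230 × 0.728) = 181 A

181 A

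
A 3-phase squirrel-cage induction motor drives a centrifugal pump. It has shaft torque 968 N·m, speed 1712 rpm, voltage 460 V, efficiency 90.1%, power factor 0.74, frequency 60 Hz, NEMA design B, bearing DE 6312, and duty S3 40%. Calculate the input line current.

327 A

ω = 2π×1712/60 = 179.3 rad/s; P_out = τω = 968 × 179.3 = 173562 W
P_in = P_out / η = 173562 / 0.901 = 192633 W
I_L = P_in / (√3·V_L·cosφ) = 192633 / (1.732 × 460 × 0.74) = 327 A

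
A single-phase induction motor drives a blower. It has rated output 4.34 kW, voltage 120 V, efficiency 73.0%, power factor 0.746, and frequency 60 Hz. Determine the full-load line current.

66.4 A

P_out = 4.34 kW = 4340 W
P_in = P_out / η = 4340 / 0.730 = 5945 W
I = P_in / (V·cosφ) = 5945 / (120 × 0.746) = 66.4 A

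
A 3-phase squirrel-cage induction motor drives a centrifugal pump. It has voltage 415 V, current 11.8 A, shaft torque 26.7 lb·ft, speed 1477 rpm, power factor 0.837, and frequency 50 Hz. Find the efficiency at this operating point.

78.9 %

τ = 26.7 lb·ft × 1.356 = 36.21 N·m
ω = 2π × 1477/60 = 154.7 rad/s; P_out = τω = 36.21 × 154.7 = 5602 W
P_in = √3·V_L·I_L·cosφ = 1.732 × 415 × 11.8 × 0.837 = 7099 W
η = P_out / P_in = 5602 / 7099 = 0.789 = 78.9%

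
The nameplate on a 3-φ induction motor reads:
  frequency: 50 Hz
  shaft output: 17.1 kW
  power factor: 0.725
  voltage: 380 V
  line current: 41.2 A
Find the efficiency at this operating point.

P_out = 17.1 kW = 17100 W
P_in = √3·V_L·I_L·cosφ = 1.732 × 380 × 41.2 × 0.725 = 19659 W
η = P_out / P_in = 17100 / 19659 = 0.870 = 87.0%

87.0 %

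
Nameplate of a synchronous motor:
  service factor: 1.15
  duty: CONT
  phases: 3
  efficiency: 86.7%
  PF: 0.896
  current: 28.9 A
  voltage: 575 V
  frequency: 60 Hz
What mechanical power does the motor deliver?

P_in = √3·V·I·cosφ = 1.732 × 575 × 28.9 × 0.896 = 25788 W
P_out = η·P_in = 0.867 × 25788 = 22358 W

22.4 kW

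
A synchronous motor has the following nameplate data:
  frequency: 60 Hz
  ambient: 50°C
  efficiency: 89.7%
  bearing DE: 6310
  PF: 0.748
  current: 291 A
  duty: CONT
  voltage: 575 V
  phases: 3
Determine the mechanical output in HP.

P_in = √3·V·I·cosφ = 1.732 × 575 × 291 × 0.748 = 216776 W
P_out = η·P_in = 0.897 × 216776 = 194448 W
= 194448/746 = 261 HP

261 HP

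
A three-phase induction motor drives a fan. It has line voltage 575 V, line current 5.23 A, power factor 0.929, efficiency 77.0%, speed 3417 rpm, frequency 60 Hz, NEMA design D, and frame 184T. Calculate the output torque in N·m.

P_in = √3·V·I·cosφ = 1.732 × 575 × 5.23 × 0.929 = 4839 W
P_out = η·P_in = 0.77 × 4839 = 3726 W
n = 3417 rpm
ω = 2π×3417/60 = 357.8 rad/s
τ = P_out/ω = 3726/357.8 = 10.4 N·m

10.4 N·m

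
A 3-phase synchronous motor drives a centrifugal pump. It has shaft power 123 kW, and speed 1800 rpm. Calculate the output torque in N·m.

653 N·m

ω = 2π × 1800/60 = 188.5 rad/s
τ = P/ω = 123000/188.5 = 653 N·m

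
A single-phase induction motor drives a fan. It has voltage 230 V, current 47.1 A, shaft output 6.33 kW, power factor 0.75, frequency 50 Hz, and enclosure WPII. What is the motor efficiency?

P_out = 6.33 kW = 6330 W
P_in = V·I·cosφ = 230 × 47.1 × 0.75 = 8125 W
η = P_out / P_in = 6330 / 8125 = 0.779 = 77.9%

77.9 %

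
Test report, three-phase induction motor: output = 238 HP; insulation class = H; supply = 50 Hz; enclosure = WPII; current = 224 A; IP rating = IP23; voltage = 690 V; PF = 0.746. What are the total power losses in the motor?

P_in = √3·V·I·cosφ = 1.732×690×224×0.746 = 199703 W
P_out = 238×746 = 177548 W
Losses = P_in − P_out = 199703 − 177548 = 22155 W

22.2 kW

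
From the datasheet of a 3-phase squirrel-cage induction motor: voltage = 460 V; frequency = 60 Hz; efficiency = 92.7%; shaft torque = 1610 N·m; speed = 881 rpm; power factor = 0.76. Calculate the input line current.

265 A

ω = 2π×881/60 = 92.26 rad/s; P_out = τω = 1610 × 92.26 = 148539 W
P_in = P_out / η = 148539 / 0.927 = 160236 W
I_L = P_in / (√3·V_L·cosφ) = 160236 / (1.732 × 460 × 0.76) = 265 A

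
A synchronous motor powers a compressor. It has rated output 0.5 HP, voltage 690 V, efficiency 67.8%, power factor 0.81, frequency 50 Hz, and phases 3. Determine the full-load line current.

0.568 A

P_out = 0.5 × 746 = 373 W
P_in = P_out / η = 373 / 0.678 = 550 W
I_L = P_in / (√3·V_L·cosφ) = 550 / (1.732 × 690 × 0.81) = 0.568 A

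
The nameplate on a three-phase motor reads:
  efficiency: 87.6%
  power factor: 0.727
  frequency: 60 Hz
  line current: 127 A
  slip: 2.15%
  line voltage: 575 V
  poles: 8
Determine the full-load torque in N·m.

P_in = √3·V·I·cosφ = 1.732 × 575 × 127 × 0.727 = 91950 W
P_out = η·P_in = 0.876 × 91950 = 80548 W
n_s = 120×60/8 = 900 rpm; n = 900×(1−0.0215) = 881 rpm
ω = 2π×881/60 = 92.26 rad/s
τ = P_out/ω = 80548/92.26 = 873 N·m

873 N·m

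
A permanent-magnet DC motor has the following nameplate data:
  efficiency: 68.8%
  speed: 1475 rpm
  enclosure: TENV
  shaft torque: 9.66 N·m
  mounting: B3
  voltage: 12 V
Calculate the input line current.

ω = 2π×1475/60 = 154.5 rad/s; P_out = τω = 9.66 × 154.5 = 1492 W
P_in = P_out / η = 1492 / 0.688 = 2169 W
I = P_in / V = 2169 / 12 = 181 A

181 A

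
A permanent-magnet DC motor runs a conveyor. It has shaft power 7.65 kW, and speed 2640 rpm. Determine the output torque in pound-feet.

ω = 2π × 2640/60 = 276.5 rad/s
τ = P/ω = 7650/276.5 = 27.67 N·m
In lb·ft: 27.67/1.356 = 20.4 lb·ft

20.4 lb·ft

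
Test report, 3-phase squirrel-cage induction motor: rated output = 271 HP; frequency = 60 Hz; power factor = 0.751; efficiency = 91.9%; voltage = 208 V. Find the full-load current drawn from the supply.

813 A

P_out = 271 × 746 = 202166 W
P_in = P_out / η = 202166 / 0.919 = 219985 W
I_L = P_in / (√3·V_L·cosφ) = 219985 / (1.732 × 208 × 0.751) = 813 A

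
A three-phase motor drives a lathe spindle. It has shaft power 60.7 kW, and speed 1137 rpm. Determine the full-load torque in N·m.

510 N·m

ω = 2π × 1137/60 = 119.1 rad/s
τ = P/ω = 60700/119.1 = 510 N·m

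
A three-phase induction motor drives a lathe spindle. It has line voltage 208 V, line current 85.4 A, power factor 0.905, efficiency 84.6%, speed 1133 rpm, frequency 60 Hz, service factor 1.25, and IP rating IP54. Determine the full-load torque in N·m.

199 N·m

P_in = √3·V·I·cosφ = 1.732 × 208 × 85.4 × 0.905 = 27843 W
P_out = η·P_in = 0.846 × 27843 = 23555 W
n = 1133 rpm
ω = 2π×1133/60 = 118.6 rad/s
τ = P_out/ω = 23555/118.6 = 199 N·m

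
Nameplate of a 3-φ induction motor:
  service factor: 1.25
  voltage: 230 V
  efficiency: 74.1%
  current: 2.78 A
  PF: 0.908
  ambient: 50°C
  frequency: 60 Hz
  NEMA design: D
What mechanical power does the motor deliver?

P_in = √3·V·I·cosφ = 1.732 × 230 × 2.78 × 0.908 = 1006 W
P_out = η·P_in = 0.741 × 1006 = 745 W

0.745 kW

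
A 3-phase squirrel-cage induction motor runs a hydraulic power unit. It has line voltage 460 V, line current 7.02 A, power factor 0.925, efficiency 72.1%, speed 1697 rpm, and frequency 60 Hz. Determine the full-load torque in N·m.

P_in = √3·V·I·cosφ = 1.732 × 460 × 7.02 × 0.925 = 5174 W
P_out = η·P_in = 0.721 × 5174 = 3730 W
n = 1697 rpm
ω = 2π×1697/60 = 177.7 rad/s
τ = P_out/ω = 3730/177.7 = 21 N·m

21 N·m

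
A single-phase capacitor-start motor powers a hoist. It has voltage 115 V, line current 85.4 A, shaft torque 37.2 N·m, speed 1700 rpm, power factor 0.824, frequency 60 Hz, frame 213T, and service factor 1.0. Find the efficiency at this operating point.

ω = 2π × 1700/60 = 178 rad/s; P_out = τω = 37.2 × 178 = 6622 W
P_in = V·I·cosφ = 115 × 85.4 × 0.824 = 8093 W
η = P_out / P_in = 6622 / 8093 = 0.818 = 81.8%

81.8 %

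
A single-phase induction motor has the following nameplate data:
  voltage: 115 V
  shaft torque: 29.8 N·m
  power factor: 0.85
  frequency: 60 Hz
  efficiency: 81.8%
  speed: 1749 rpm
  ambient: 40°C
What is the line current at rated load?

68.3 A

ω = 2π×1749/60 = 183.2 rad/s; P_out = τω = 29.8 × 183.2 = 5459 W
P_in = P_out / η = 5459 / 0.818 = 6674 W
I = P_in / (V·cosφ) = 6674 / (115 × 0.85) = 68.3 A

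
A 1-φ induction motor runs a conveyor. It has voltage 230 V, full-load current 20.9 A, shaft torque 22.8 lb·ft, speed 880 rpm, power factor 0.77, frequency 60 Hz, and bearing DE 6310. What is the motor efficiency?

τ = 22.8 lb·ft × 1.356 = 30.92 N·m
ω = 2π × 880/60 = 92.15 rad/s; P_out = τω = 30.92 × 92.15 = 2849 W
P_in = V·I·cosφ = 230 × 20.9 × 0.77 = 3701 W
η = P_out / P_in = 2849 / 3701 = 0.770 = 77.0%

77.0 %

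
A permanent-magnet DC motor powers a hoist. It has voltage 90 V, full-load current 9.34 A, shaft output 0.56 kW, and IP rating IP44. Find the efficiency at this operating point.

P_out = 0.56 kW = 560 W
P_in = V·I = 90 × 9.34 = 841 W
η = P_out / P_in = 560 / 841 = 0.666 = 66.6%

66.6 %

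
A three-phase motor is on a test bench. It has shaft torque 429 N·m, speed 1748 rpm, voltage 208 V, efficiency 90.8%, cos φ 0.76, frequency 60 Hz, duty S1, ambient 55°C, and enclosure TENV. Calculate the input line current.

316 A

ω = 2π×1748/60 = 183.1 rad/s; P_out = τω = 429 × 183.1 = 78550 W
P_in = P_out / η = 78550 / 0.908 = 86509 W
I_L = P_in / (√3·V_L·cosφ) = 86509 / (1.732 × 208 × 0.76) = 316 A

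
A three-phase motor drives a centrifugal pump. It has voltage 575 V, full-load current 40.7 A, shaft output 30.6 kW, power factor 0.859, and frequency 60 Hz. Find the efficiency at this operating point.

P_out = 30.6 kW = 30600 W
P_in = √3·V_L·I_L·cosφ = 1.732 × 575 × 40.7 × 0.859 = 34818 W
η = P_out / P_in = 30600 / 34818 = 0.879 = 87.9%

87.9 %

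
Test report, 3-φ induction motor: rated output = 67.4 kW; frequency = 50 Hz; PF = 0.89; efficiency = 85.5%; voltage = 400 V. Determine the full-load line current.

P_out = 67.4 kW = 67400 W
P_in = P_out / η = 67400 / 0.855 = 78830 W
I_L = P_in / (√3·V_L·cosφ) = 78830 / (1.732 × 400 × 0.89) = 128 A

128 A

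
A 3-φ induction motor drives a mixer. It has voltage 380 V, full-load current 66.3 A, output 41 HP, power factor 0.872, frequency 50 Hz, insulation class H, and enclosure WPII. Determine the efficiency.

80.4 %

P_out = 41 × 746 = 30586 W
P_in = √3·V_L·I_L·cosφ = 1.732 × 380 × 66.3 × 0.872 = 38051 W
η = P_out / P_in = 30586 / 38051 = 0.804 = 80.4%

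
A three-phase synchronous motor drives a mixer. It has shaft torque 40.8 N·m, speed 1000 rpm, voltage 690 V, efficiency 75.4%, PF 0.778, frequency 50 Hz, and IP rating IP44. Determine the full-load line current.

6.09 A

ω = 2π×1000/60 = 104.7 rad/s; P_out = τω = 40.8 × 104.7 = 4272 W
P_in = P_out / η = 4272 / 0.754 = 5666 W
I_L = P_in / (√3·V_L·cosφ) = 5666 / (1.732 × 690 × 0.778) = 6.09 A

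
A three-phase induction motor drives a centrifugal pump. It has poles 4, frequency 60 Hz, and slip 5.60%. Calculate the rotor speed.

n_s = 120f/p = 120×60/4 = 1800 rpm
n = n_s(1 − s) = 1800 × (1 − 0.056) = 1699 rpm

1699 rpm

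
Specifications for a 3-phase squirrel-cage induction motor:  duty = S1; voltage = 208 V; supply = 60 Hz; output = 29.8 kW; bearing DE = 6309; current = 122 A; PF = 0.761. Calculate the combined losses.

3.65 kW

P_in = √3·V·I·cosφ = 1.732×208×122×0.761 = 33447 W
P_out = 29800 W
Losses = P_in − P_out = 33447 − 29800 = 3647 W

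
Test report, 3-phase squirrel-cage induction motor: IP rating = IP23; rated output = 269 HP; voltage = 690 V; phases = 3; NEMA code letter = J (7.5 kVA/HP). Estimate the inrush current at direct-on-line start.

S_LR = 7.5 × 269 = 2017.5 kVA
I_LR = S_LR/(√3·V_L) = 2017500/(1.732×690) = 1690 A

1690 A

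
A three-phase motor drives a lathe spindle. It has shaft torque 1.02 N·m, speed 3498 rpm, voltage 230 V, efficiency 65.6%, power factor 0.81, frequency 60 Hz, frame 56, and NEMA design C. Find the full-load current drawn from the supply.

ω = 2π×3498/60 = 366.3 rad/s; P_out = τω = 1.02 × 366.3 = 374 W
P_in = P_out / η = 374 / 0.656 = 570 W
I_L = P_in / (√3·V_L·cosφ) = 570 / (1.732 × 230 × 0.81) = 1.77 A

1.77 A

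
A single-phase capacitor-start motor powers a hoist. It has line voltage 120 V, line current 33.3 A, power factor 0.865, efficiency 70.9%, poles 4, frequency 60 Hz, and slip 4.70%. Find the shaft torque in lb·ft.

P_in = V·I·cosφ = 120 × 33.3 × 0.865 = 3457 W
P_out = η·P_in = 0.709 × 3457 = 2451 W
n_s = 120×60/4 = 1800 rpm; n = 1800×(1−0.047) = 1715 rpm
ω = 2π×1715/60 = 179.6 rad/s
τ = P_out/ω = 2451/179.6 = 13.65 N·m
In lb·ft: 13.65/1.356 = 10.1 lb·ft

10.1 lb·ft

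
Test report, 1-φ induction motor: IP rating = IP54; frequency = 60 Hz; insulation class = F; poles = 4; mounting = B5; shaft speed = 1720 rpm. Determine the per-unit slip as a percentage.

n_s = 120f/p = 120×60/4 = 1800 rpm
s = (n_s − n)/n_s = (1800 − 1720)/1800 = 0.0444

4.44 %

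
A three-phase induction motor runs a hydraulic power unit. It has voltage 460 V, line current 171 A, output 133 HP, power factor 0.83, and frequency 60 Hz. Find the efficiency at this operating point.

87.7 %

P_out = 133 × 746 = 99218 W
P_in = √3·V_L·I_L·cosφ = 1.732 × 460 × 171 × 0.83 = 113078 W
η = P_out / P_in = 99218 / 113078 = 0.877 = 87.7%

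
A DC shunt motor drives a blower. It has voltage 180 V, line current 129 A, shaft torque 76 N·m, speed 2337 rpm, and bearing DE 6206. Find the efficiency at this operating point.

80.1 %

ω = 2π × 2337/60 = 244.7 rad/s; P_out = τω = 76 × 244.7 = 18597 W
P_in = V·I = 180 × 129 = 23220 W
η = P_out / P_in = 18597 / 23220 = 0.801 = 80.1%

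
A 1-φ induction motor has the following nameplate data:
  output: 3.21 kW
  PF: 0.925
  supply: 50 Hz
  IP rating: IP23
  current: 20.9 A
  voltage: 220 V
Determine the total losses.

P_in = V·I·cosφ = 220×20.9×0.925 = 4253 W
P_out = 3210 W
Losses = P_in − P_out = 4253 − 3210 = 1043 W

1.04 kW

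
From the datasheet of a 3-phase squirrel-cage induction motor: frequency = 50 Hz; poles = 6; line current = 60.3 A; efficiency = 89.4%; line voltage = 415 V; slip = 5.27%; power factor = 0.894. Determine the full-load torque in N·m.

349 N·m

P_in = √3·V·I·cosφ = 1.732 × 415 × 60.3 × 0.894 = 38748 W
P_out = η·P_in = 0.894 × 38748 = 34641 W
n_s = 120×50/6 = 1000 rpm; n = 1000×(1−0.0527) = 947 rpm
ω = 2π×947/60 = 99.17 rad/s
τ = P_out/ω = 34641/99.17 = 349 N·m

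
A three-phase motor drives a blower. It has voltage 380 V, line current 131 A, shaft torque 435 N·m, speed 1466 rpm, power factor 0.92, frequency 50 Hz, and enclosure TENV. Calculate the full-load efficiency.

ω = 2π × 1466/60 = 153.5 rad/s; P_out = τω = 435 × 153.5 = 66773 W
P_in = √3·V_L·I_L·cosφ = 1.732 × 380 × 131 × 0.92 = 79321 W
η = P_out / P_in = 66773 / 79321 = 0.842 = 84.2%

84.2 %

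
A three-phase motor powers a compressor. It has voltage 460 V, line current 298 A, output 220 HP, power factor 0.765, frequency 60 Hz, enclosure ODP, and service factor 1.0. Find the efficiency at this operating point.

P_out = 220 × 746 = 164120 W
P_in = √3·V_L·I_L·cosφ = 1.732 × 460 × 298 × 0.765 = 181628 W
η = P_out / P_in = 164120 / 181628 = 0.904 = 90.4%

90.4 %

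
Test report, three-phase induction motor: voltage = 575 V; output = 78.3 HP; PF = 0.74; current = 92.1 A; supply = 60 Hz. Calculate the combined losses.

9460 W

P_in = √3·V·I·cosφ = 1.732×575×92.1×0.74 = 67875 W
P_out = 78.3×746 = 58412 W
Losses = P_in − P_out = 67875 − 58412 = 9463 W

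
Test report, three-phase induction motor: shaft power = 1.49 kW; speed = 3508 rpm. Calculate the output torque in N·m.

4.06 N·m

ω = 2π × 3508/60 = 367.4 rad/s
τ = P/ω = 1490/367.4 = 4.06 N·m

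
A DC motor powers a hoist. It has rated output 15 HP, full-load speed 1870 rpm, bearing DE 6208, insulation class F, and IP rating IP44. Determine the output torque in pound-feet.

P_out = 15 × 746 = 11190 W
ω = 2π × 1870/60 = 195.8 rad/s
τ = P_out/ω = 11190/195.8 = 57.15 N·m
In lb·ft: 57.15/1.356 = 42.1 lb·ft

42.1 lb·ft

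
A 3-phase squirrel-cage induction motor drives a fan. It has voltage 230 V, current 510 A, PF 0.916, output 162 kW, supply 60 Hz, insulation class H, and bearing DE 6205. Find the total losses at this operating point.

24.1 kW

P_in = √3·V·I·cosφ = 1.732×230×510×0.916 = 186098 W
P_out = 162000 W
Losses = P_in − P_out = 186098 − 162000 = 24098 W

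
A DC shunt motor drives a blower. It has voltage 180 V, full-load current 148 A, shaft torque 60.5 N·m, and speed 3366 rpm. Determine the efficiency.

80.1 %

ω = 2π × 3366/60 = 352.5 rad/s; P_out = τω = 60.5 × 352.5 = 21326 W
P_in = V·I = 180 × 148 = 26640 W
η = P_out / P_in = 21326 / 26640 = 0.801 = 80.1%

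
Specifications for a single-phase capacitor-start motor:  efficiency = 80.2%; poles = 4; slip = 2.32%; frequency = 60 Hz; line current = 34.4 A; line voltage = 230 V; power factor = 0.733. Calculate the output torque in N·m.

P_in = V·I·cosφ = 230 × 34.4 × 0.733 = 5799 W
P_out = η·P_in = 0.802 × 5799 = 4651 W
n_s = 120×60/4 = 1800 rpm; n = 1800×(1−0.0232) = 1758 rpm
ω = 2π×1758/60 = 184.1 rad/s
τ = P_out/ω = 4651/184.1 = 25.3 N·m

25.3 N·m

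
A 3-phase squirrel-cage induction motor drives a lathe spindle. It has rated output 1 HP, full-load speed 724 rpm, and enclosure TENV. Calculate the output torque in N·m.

9.84 N·m

P_out = 1 × 746 = 746 W
ω = 2π × 724/60 = 75.82 rad/s
τ = P_out/ω = 746/75.82 = 9.84 N·m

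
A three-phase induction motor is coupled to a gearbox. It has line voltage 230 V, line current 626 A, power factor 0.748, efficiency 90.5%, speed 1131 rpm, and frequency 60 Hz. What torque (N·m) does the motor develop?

P_in = √3·V·I·cosφ = 1.732 × 230 × 626 × 0.748 = 186531 W
P_out = η·P_in = 0.905 × 186531 = 168811 W
n = 1131 rpm
ω = 2π×1131/60 = 118.4 rad/s
τ = P_out/ω = 168811/118.4 = 1430 N·m

1430 N·m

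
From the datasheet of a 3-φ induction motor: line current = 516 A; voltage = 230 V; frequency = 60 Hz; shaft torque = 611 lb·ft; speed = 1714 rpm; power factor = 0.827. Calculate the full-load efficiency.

87.5 %

τ = 611 lb·ft × 1.356 = 828.5 N·m
ω = 2π × 1714/60 = 179.5 rad/s; P_out = τω = 828.5 × 179.5 = 148716 W
P_in = √3·V_L·I_L·cosφ = 1.732 × 230 × 516 × 0.827 = 169993 W
η = P_out / P_in = 148716 / 169993 = 0.875 = 87.5%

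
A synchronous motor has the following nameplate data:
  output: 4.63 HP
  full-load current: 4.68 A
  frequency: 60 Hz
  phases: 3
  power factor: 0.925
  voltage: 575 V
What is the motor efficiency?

P_out = 4.63 × 746 = 3454 W
P_in = √3·V_L·I_L·cosφ = 1.732 × 575 × 4.68 × 0.925 = 4311 W
η = P_out / P_in = 3454 / 4311 = 0.801 = 80.1%

80.1 %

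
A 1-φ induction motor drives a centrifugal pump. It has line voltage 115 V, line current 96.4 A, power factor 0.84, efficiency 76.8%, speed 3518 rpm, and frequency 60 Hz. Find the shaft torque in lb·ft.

14.3 lb·ft

P_in = V·I·cosφ = 115 × 96.4 × 0.84 = 9312 W
P_out = η·P_in = 0.768 × 9312 = 7152 W
n = 3518 rpm
ω = 2π×3518/60 = 368.4 rad/s
τ = P_out/ω = 7152/368.4 = 19.41 N·m
In lb·ft: 19.41/1.356 = 14.3 lb·ft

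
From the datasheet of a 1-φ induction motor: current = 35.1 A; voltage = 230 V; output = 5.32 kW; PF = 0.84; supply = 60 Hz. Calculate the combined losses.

P_in = V·I·cosφ = 230×35.1×0.84 = 6781 W
P_out = 5320 W
Losses = P_in − P_out = 6781 − 5320 = 1461 W

1460 W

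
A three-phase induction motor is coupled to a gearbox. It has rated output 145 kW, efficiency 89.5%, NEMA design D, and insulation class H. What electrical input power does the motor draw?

P_out = 145000 W
P_in = P_out/η = 145000/0.895 = 162011 W = 162 kW

162 kW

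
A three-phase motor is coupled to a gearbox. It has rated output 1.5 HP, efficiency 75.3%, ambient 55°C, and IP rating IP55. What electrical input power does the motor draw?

P_out = 1.5 × 746 = 1119 W
P_in = P_out/η = 1119/0.753 = 1486 W = 1.49 kW

1.49 kW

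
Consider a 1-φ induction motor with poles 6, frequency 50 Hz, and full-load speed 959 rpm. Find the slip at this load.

4.1 %

n_s = 120f/p = 120×50/6 = 1000 rpm
s = (n_s − n)/n_s = (1000 − 959)/1000 = 0.0410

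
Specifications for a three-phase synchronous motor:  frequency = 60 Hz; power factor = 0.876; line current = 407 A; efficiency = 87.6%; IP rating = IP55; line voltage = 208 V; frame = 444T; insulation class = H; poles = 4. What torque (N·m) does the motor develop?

597 N·m

P_in = √3·V·I·cosφ = 1.732 × 208 × 407 × 0.876 = 128443 W
P_out = η·P_in = 0.876 × 128443 = 112516 W
n = n_s = 120×60/4 = 1800 rpm (synchronous)
ω = 2π×1800/60 = 188.5 rad/s
τ = P_out/ω = 112516/188.5 = 597 N·m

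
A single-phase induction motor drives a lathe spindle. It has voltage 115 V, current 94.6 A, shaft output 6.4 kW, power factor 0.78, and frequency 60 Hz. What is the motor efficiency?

P_out = 6.4 kW = 6400 W
P_in = V·I·cosφ = 115 × 94.6 × 0.78 = 8486 W
η = P_out / P_in = 6400 / 8486 = 0.754 = 75.4%

75.4 %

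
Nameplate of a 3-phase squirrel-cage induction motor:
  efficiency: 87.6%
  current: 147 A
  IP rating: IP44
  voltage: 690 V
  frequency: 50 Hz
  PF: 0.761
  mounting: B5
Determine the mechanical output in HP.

P_in = √3·V·I·cosφ = 1.732 × 690 × 147 × 0.761 = 133690 W
P_out = η·P_in = 0.876 × 133690 = 117112 W
= 117112/746 = 157 HP

157 HP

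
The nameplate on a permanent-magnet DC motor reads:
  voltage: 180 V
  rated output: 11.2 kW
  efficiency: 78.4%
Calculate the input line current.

79.4 A

P_out = 11.2 kW = 11200 W
P_in = P_out / η = 11200 / 0.784 = 14286 W
I = P_in / V = 14286 / 180 = 79.4 A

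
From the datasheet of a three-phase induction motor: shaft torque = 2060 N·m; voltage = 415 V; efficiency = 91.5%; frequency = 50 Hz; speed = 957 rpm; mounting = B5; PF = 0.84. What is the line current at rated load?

ω = 2π×957/60 = 100.2 rad/s; P_out = τω = 2060 × 100.2 = 206412 W
P_in = P_out / η = 206412 / 0.915 = 225587 W
I_L = P_in / (√3·V_L·cosφ) = 225587 / (1.732 × 415 × 0.84) = 374 A

374 A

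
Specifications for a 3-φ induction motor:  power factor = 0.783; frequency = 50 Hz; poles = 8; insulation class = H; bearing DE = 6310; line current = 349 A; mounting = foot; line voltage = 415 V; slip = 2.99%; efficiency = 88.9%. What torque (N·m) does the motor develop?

P_in = √3·V·I·cosφ = 1.732 × 415 × 349 × 0.783 = 196419 W
P_out = η·P_in = 0.889 × 196419 = 174616 W
n_s = 120×50/8 = 750 rpm; n = 750×(1−0.0299) = 728 rpm
ω = 2π×728/60 = 76.24 rad/s
τ = P_out/ω = 174616/76.24 = 2290 N·m

2290 N·m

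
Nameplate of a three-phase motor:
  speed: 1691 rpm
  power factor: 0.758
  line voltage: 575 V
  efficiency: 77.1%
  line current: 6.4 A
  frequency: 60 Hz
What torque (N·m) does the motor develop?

21 N·m

P_in = √3·V·I·cosφ = 1.732 × 575 × 6.4 × 0.758 = 4831 W
P_out = η·P_in = 0.771 × 4831 = 3725 W
n = 1691 rpm
ω = 2π×1691/60 = 177.1 rad/s
τ = P_out/ω = 3725/177.1 = 21 N·m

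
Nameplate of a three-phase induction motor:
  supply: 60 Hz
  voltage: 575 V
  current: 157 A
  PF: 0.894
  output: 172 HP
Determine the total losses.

11.5 kW

P_in = √3·V·I·cosφ = 1.732×575×157×0.894 = 139783 W
P_out = 172×746 = 128312 W
Losses = P_in − P_out = 139783 − 128312 = 11471 W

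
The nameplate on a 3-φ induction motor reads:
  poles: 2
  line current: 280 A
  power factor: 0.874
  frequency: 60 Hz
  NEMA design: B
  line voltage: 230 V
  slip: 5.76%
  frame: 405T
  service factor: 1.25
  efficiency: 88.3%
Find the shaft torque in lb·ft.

P_in = √3·V·I·cosφ = 1.732 × 230 × 280 × 0.874 = 97487 W
P_out = η·P_in = 0.883 × 97487 = 86081 W
n_s = 120×60/2 = 3600 rpm; n = 3600×(1−0.0576) = 3393 rpm
ω = 2π×3393/60 = 355.3 rad/s
τ = P_out/ω = 86081/355.3 = 242.3 N·m
In lb·ft: 242.3/1.356 = 179 lb·ft

179 lb·ft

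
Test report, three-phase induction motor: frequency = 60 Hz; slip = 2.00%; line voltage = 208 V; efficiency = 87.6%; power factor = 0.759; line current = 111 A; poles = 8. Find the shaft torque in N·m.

P_in = √3·V·I·cosφ = 1.732 × 208 × 111 × 0.759 = 30351 W
P_out = η·P_in = 0.876 × 30351 = 26587 W
n_s = 120×60/8 = 900 rpm; n = 900×(1−0.02) = 882 rpm
ω = 2π×882/60 = 92.36 rad/s
τ = P_out/ω = 26587/92.36 = 288 N·m

288 N·m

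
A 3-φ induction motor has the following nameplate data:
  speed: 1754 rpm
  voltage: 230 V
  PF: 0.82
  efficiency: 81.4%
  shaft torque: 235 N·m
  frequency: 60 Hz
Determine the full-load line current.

162 A

ω = 2π×1754/60 = 183.7 rad/s; P_out = τω = 235 × 183.7 = 43170 W
P_in = P_out / η = 43170 / 0.814 = 53034 W
I_L = P_in / (√3·V_L·cosφ) = 53034 / (1.732 × 230 × 0.82) = 162 A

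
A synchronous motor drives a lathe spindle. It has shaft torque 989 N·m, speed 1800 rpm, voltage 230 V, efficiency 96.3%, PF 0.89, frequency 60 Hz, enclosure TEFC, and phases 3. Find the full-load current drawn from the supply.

ω = 2π×1800/60 = 188.5 rad/s; P_out = τω = 989 × 188.5 = 186427 W
P_in = P_out / η = 186427 / 0.963 = 193590 W
I_L = P_in / (√3·V_L·cosφ) = 193590 / (1.732 × 230 × 0.89) = 546 A

546 A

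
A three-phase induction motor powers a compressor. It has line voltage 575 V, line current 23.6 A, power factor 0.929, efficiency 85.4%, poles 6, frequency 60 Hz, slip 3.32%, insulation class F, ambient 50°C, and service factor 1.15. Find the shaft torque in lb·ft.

P_in = √3·V·I·cosφ = 1.732 × 575 × 23.6 × 0.929 = 21835 W
P_out = η·P_in = 0.854 × 21835 = 18647 W
n_s = 120×60/6 = 1200 rpm; n = 1200×(1−0.0332) = 1160 rpm
ω = 2π×1160/60 = 121.5 rad/s
τ = P_out/ω = 18647/121.5 = 153.5 N·m
In lb·ft: 153.5/1.356 = 113 lb·ft

113 lb·ft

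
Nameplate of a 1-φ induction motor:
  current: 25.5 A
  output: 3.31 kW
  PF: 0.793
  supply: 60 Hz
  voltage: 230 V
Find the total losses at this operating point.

P_in = V·I·cosφ = 230×25.5×0.793 = 4651 W
P_out = 3310 W
Losses = P_in − P_out = 4651 − 3310 = 1341 W

1.34 kW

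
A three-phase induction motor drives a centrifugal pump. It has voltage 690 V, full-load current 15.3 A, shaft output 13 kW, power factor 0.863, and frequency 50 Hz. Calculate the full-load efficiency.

P_out = 13 kW = 13000 W
P_in = √3·V_L·I_L·cosφ = 1.732 × 690 × 15.3 × 0.863 = 15780 W
η = P_out / P_in = 13000 / 15780 = 0.824 = 82.4%

82.4 %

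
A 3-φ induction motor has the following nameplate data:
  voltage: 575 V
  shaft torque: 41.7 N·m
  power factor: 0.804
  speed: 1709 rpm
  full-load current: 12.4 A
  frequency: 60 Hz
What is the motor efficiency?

75.2 %

ω = 2π × 1709/60 = 179 rad/s; P_out = τω = 41.7 × 179 = 7464 W
P_in = √3·V_L·I_L·cosφ = 1.732 × 575 × 12.4 × 0.804 = 9929 W
η = P_out / P_in = 7464 / 9929 = 0.752 = 75.2%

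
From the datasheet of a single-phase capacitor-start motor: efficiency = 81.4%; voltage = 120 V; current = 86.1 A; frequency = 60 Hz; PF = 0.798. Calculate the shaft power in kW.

6.71 kW

P_in = V·I·cosφ = 120 × 86.1 × 0.798 = 8245 W
P_out = η·P_in = 0.814 × 8245 = 6711 W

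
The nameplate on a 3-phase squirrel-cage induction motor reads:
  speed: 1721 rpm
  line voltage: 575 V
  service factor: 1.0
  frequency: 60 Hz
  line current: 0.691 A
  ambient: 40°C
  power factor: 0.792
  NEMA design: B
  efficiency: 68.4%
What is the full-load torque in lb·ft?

P_in = √3·V·I·cosφ = 1.732 × 575 × 0.691 × 0.792 = 545 W
P_out = η·P_in = 0.684 × 545 = 373 W
n = 1721 rpm
ω = 2π×1721/60 = 180.2 rad/s
τ = P_out/ω = 373/180.2 = 2.07 N·m
In lb·ft: 2.07/1.356 = 1.53 lb·ft

1.53 lb·ft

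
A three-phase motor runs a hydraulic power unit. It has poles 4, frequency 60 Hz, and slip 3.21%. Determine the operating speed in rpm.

1742 rpm

n_s = 120f/p = 120×60/4 = 1800 rpm
n = n_s(1 − s) = 1800 × (1 − 0.0321) = 1742 rpm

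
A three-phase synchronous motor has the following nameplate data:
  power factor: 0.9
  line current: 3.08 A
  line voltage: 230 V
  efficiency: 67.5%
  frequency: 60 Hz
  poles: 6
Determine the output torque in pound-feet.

4.37 lb·ft

P_in = √3·V·I·cosφ = 1.732 × 230 × 3.08 × 0.9 = 1104 W
P_out = η·P_in = 0.675 × 1104 = 745 W
n = n_s = 120×60/6 = 1200 rpm (synchronous)
ω = 2π×1200/60 = 125.7 rad/s
τ = P_out/ω = 745/125.7 = 5.927 N·m
In lb·ft: 5.927/1.356 = 4.37 lb·ft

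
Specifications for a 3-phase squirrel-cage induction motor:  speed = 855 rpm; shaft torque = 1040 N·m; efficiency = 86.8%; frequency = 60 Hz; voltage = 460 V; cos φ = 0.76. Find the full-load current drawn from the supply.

177 A

ω = 2π×855/60 = 89.54 rad/s; P_out = τω = 1040 × 89.54 = 93122 W
P_in = P_out / η = 93122 / 0.868 = 107283 W
I_L = P_in / (√3·V_L·cosφ) = 107283 / (1.732 × 460 × 0.76) = 177 A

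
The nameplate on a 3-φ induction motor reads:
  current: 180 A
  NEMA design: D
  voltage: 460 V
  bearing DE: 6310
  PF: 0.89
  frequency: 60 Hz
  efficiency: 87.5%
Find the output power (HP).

P_in = √3·V·I·cosφ = 1.732 × 460 × 180 × 0.89 = 127635 W
P_out = η·P_in = 0.875 × 127635 = 111681 W
= 111681/746 = 150 HP

150 HP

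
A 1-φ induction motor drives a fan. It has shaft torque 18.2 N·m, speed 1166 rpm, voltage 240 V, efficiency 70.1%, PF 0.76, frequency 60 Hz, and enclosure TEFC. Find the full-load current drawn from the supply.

17.4 A

ω = 2π×1166/60 = 122.1 rad/s; P_out = τω = 18.2 × 122.1 = 2222 W
P_in = P_out / η = 2222 / 0.701 = 3170 W
I = P_in / (V·cosφ) = 3170 / (240 × 0.76) = 17.4 A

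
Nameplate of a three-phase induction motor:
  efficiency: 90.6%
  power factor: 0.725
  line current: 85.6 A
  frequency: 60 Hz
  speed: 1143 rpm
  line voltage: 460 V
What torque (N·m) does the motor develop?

P_in = √3·V·I·cosφ = 1.732 × 460 × 85.6 × 0.725 = 49444 W
P_out = η·P_in = 0.906 × 49444 = 44796 W
n = 1143 rpm
ω = 2π×1143/60 = 119.7 rad/s
τ = P_out/ω = 44796/119.7 = 374 N·m

374 N·m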